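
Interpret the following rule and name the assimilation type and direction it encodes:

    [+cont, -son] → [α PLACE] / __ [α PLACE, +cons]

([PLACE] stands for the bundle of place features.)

The shared variable α links the value of the place features (abbreviated [PLACE]) on the target to the same value on the neighbouring segment, so place is the feature that assimilates.
The conditioning segment sits to the right of the focus bar, meaning the trigger follows the segment that changes — regressive assimilation.

regressive place assimilation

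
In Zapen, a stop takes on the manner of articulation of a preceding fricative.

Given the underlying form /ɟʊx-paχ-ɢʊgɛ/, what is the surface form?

/p/ is a voiceless bilabial stop. The preceding trigger /x/ is a fricative, so /p/ must become a fricative as well.
Changing only its manner to fricative gives [ɸ] — the voiceless bilabial fricative.
The same rule applies at the second boundary: /ɢ/ → [ʁ] next to /χ/.

[ɟʊxɸaχʁʊgɛ]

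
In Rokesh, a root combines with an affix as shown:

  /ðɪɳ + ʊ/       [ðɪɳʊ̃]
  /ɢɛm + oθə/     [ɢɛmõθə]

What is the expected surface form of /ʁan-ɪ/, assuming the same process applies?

[ʁanɪ̃]

The data show progressive nasality assimilation (vowel nasalisation): /ʊ/ → [ʊ̃] after /ɳ/; /o/ → [õ] after /m/ — a vowel is nasalised by an immediately preceding nasal consonant.
The vowel /ɪ/ is adjacent to the preceding nasal /n/, so it acquires [+nasal] and surfaces as [ɪ̃].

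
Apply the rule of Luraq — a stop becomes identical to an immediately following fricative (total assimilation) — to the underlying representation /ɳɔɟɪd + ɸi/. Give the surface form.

[ɳɔɟɪɸɸi]

/d/ is the segment targeted by the rule; it sits immediately before /ɸ/, so it assimilates completely and surfaces as [ɸ].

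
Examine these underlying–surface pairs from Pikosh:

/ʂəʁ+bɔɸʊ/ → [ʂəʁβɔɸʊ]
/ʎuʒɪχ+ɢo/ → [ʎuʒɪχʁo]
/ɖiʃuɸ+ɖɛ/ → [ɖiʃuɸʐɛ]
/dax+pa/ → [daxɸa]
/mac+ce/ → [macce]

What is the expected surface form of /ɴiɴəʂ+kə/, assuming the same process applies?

The data show progressive manner assimilation: /b/ → [β] after /ʁ/; /ɢ/ → [ʁ] after /χ/; /ɖ/ → [ʐ] after /ɸ/; /p/ → [ɸ] after /x/. In each pair only manner changes, matching the preceding consonant, while place and voice stay constant.
Nothing changes in [macce]: there the adjacent consonants already agree in manner (/c/ and /c/ are both stops), so this form is consistent with the same rule.
/k/ is a voiceless velar stop. The preceding trigger /ʂ/ is a fricative, so /k/ must become a fricative as well.
Changing only its manner to fricative gives [x] — the voiceless velar fricative.

[ɴiɴəʂxə]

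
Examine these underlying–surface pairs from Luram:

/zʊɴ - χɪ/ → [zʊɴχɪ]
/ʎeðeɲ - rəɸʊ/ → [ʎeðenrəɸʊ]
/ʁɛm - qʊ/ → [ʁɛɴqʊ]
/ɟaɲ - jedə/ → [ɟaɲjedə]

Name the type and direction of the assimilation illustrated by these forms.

The segment that alternates is /ɲ/, which surfaces as [n] when adjacent to /r/.
The change palatal → alveolar matches the place of the following /r/, identifying this as place assimilation.
Manner and voice are unchanged, so the assimilation is partial, not total.
The same holds elsewhere in the data: /m/ → [ɴ] before /q/ (bilabial → uvular, matching uvular) — only place changes, and always toward the following segment.
No alternation appears in [zʊɴχɪ], [ɟaɲjedə]: there the adjacent consonants already agree in place (/ɴ/ and /χ/ are both uvular; /ɲ/ and /j/ are both palatal), so these forms are consistent with the same rule.
Since the segment that changes precedes the conditioning segment, the assimilation is regressive.

regressive place assimilation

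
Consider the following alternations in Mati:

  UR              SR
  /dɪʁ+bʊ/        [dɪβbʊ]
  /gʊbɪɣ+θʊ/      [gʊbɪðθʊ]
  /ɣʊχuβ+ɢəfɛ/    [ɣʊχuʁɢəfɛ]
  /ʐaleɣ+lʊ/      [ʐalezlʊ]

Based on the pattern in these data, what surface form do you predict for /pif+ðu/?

The data show regressive place assimilation: /ʁ/ → [β] before /b/; /ɣ/ → [ð] before /θ/; /β/ → [ʁ] before /ɢ/; /ɣ/ → [z] before /l/. In each pair only place changes, matching the following consonant, while manner and voice stay constant.
/f/ is a voiceless labiodental fricative. The following trigger /ð/ is dental, so /f/ must become dental as well.
The voiceless dental fricative is [θ], so /f/ → [θ].

[piθðu]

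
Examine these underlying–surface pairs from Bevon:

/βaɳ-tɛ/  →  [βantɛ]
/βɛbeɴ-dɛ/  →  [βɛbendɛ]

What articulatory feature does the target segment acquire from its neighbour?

Comparing underlying and surface forms, /ɳ/ → [n] is the alternation; the neighbouring /t/ is constant.
The change retroflex → alveolar matches the place of the following /t/, identifying this as place assimilation.
The same holds elsewhere in the data: /ɴ/ → [n] before /d/ (uvular → alveolar, matching alveolar) — only place changes, and always toward the following segment.

place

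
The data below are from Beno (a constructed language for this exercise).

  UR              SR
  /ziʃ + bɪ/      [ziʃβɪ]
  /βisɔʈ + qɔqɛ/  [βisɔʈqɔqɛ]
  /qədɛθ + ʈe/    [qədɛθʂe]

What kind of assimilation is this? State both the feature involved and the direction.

Underlying /b/ is realised as [β] next to /ʃ/; /ʃ/ itself does not change.
The change stop → fricative matches the manner of the preceding /ʃ/, identifying this as manner assimilation.
Place and voice are unchanged, so the assimilation is partial, not total.
The other alternating form patterns the same way: /ʈ/ → [ʂ] after /θ/ (stop → fricative, matching a fricative) — only manner changes, and always toward the preceding segment.
Nothing changes in [βisɔʈqɔqɛ]: there the adjacent consonants already agree in manner (/q/ and /ʈ/ are both stops), so this form is consistent with the same rule.
The trigger is the preceding segment, so the direction is progressive (perseverative).

progressive manner assimilation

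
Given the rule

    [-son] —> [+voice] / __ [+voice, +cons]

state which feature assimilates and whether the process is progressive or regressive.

regressive voicing assimilation

The target ([-son], obstruents) acquires [+voice] next to a voiced consonant ([+voice, +cons]) — it takes on the voicing of its neighbour, so the feature that spreads is voicing.
The conditioning segment sits to the right of the focus bar, meaning the trigger follows the segment that changes — regressive assimilation.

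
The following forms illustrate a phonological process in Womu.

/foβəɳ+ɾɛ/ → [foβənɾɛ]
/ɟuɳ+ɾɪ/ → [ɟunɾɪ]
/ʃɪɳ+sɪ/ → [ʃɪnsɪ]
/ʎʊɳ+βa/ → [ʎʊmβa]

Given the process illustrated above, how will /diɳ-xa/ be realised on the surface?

The data show regressive place assimilation: /ɳ/ → [n] before /ɾ/; /ɳ/ → [n] before /s/; /ɳ/ → [m] before /β/. In each pair only place changes, matching the following consonant, while manner and voice stay constant.
/ɳ/ is a voiced retroflex nasal. The following trigger /x/ is velar, so /ɳ/ must become velar as well.
Changing only its place to velar gives [ŋ] — the voiced velar nasal.

[diŋxa]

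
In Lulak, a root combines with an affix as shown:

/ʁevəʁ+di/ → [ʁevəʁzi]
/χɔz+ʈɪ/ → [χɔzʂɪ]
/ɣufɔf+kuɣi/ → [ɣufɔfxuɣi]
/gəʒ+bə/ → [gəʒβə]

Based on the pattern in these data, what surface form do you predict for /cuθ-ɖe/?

The data show progressive manner assimilation: /d/ → [z] after /ʁ/; /ʈ/ → [ʂ] after /z/; /k/ → [x] after /f/; /b/ → [β] after /ʒ/. In each pair only manner changes, matching the preceding consonant, while place and voice stay constant.
/ɖ/ is a voiced retroflex stop. The preceding trigger /θ/ is a fricative, so /ɖ/ must become a fricative as well.
Changing only its manner to fricative gives [ʐ] — the voiced retroflex fricative.

[cuθʐe]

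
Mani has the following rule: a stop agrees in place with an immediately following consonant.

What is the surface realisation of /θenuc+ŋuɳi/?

[θenukŋuɳi]

/c/ is a voiceless palatal stop. The following trigger /ŋ/ is velar, so /c/ must become velar as well.
Changing only its place to velar gives [k] — the voiceless velar stop.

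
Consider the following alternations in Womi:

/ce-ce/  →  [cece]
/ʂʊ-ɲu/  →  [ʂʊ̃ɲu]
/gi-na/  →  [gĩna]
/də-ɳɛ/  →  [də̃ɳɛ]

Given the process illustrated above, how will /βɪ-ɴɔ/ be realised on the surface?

[βɪ̃ɴɔ]

The data show regressive nasality assimilation (vowel nasalisation): /ʊ/ → [ʊ̃] before /ɲ/; /i/ → [ĩ] before /n/; /ə/ → [ə̃] before /ɳ/ — a vowel is nasalised by an immediately following nasal consonant.
No change occurs in [cece] because the vowel at the boundary is adjacent to an oral consonant, not a nasal (/e/ next to /c/).
/ɪ/ sits next to the nasal /ɴ/ and is therefore nasalised to [ɪ̃].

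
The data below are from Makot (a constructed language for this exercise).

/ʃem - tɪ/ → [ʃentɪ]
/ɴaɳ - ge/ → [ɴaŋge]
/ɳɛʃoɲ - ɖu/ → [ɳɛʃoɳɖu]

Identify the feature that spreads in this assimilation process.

Underlying /m/ is realised as [n] next to /t/; /t/ itself does not change.
The change bilabial → alveolar matches the place of the following /t/, identifying this as place assimilation.
The other alternating forms pattern the same way: /ɳ/ → [ŋ] before /g/ (retroflex → velar, matching velar); /ɲ/ → [ɳ] before /ɖ/ (palatal → retroflex, matching retroflex) — only place changes, and always toward the following segment.

place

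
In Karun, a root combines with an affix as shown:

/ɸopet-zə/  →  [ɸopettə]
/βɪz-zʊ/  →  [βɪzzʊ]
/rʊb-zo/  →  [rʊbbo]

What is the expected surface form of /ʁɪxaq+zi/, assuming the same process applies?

The data show progressive total assimilation (/z/ → [t] after /t/; /z/ → [b] after /b/): in every case the target segment becomes identical to its preceding neighbour, copying more than a single feature.
In [βɪzzʊ] the two consonants at the boundary are already identical (/z/ + /z/), so the rule applies vacuously and nothing changes.
/z/ is the segment targeted by the rule; it sits immediately after /q/, so it assimilates completely and surfaces as [q].

[ʁɪxaqqi]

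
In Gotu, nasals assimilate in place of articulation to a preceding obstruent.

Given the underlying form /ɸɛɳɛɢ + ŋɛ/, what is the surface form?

[ɸɛɳɛɢɴɛ]

/ŋ/ is a voiced velar nasal. The preceding trigger /ɢ/ is uvular, so /ŋ/ must become uvular as well.
The voiced uvular nasal is [ɴ], so /ŋ/ → [ɴ].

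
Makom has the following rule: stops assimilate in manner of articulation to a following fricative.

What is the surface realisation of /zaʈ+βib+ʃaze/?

[zaʂβiβʃaze]

The rule targets /ʈ/ (voiceless retroflex stop), which sits before the trigger /β/ (fricative).
A voiceless retroflex fricative is [ʂ], so the surface segment is [ʂ].
At the second juncture, /b/ likewise becomes [β] adjacent to /ʃ/.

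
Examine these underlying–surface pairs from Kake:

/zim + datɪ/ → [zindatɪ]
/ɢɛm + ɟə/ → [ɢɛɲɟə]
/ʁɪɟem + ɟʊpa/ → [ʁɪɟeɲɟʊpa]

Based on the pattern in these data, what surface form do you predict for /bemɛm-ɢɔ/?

[bemɛɴɢɔ]

The data show regressive place assimilation: /m/ → [n] before /d/; /m/ → [ɲ] before /ɟ/. In each pair only place changes, matching the following consonant, while manner and voice stay constant.
The rule targets /m/ (voiced bilabial nasal), which sits before the trigger /ɢ/ (uvular).
Changing only its place to uvular gives [ɴ] — the voiced uvular nasal.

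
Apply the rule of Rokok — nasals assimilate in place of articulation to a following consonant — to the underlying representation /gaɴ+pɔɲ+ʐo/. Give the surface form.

/ɴ/ is a voiced uvular nasal. The following trigger /p/ is bilabial, so /ɴ/ must become bilabial as well.
The voiced bilabial nasal is [m], so /ɴ/ → [m].
The same rule applies at the second boundary: /ɲ/ → [ɳ] next to /ʐ/.

[gampɔɳʐo]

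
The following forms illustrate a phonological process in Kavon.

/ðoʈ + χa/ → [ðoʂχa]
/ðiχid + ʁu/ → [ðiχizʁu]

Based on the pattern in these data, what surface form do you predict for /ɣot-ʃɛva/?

The data show regressive manner assimilation: /ʈ/ → [ʂ] before /χ/; /d/ → [z] before /ʁ/. In each pair only manner changes, matching the following consonant, while place and voice stay constant.
The rule targets /t/ (voiceless alveolar stop), which sits before the trigger /ʃ/ (fricative).
Changing only its manner to fricative gives [s] — the voiceless alveolar fricative.

[ɣosʃɛva]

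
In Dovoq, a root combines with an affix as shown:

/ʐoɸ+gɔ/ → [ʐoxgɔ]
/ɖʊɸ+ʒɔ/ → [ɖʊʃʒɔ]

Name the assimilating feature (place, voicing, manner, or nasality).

place

The segment that alternates is /ɸ/, which surfaces as [x] when adjacent to /g/.
The change bilabial → velar matches the place of the following /g/, identifying this as place assimilation.
The same holds elsewhere in the data: /ɸ/ → [ʃ] before /ʒ/ (bilabial → postalveolar, matching postalveolar) — only place changes, and always toward the following segment.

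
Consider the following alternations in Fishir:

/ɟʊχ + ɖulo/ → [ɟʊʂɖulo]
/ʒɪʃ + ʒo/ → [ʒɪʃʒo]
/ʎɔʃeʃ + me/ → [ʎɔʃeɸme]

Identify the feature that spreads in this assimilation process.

place

Underlying /χ/ is realised as [ʂ] next to /ɖ/; /ɖ/ itself does not change.
/χ/ is uvular while /ɖ/ is retroflex; the output [ʂ] is retroflex, matching the trigger — so the feature that spreads is place.
The same holds elsewhere in the data: /ʃ/ → [ɸ] before /m/ (postalveolar → bilabial, matching bilabial) — only place changes, and always toward the following segment.
No alternation appears in [ʒɪʃʒo]: there the adjacent consonants already agree in place (/ʃ/ and /ʒ/ are both postalveolar), so this form is consistent with the same rule.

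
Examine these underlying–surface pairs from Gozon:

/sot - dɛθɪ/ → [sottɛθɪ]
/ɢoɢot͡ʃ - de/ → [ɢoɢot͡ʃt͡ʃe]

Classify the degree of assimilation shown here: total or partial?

total assimilation

Underlying /d/ is realised as [t͡ʃ] next to /t͡ʃ/; /t͡ʃ/ itself does not change.
The output [t͡ʃ] is identical to the trigger /t͡ʃ/ — every feature (place, manner, voicing) has been copied — so this is total assimilation.
The remaining alternation confirms this: /d/ → [t] after /t/ — in each case the output is a copy of the preceding consonant.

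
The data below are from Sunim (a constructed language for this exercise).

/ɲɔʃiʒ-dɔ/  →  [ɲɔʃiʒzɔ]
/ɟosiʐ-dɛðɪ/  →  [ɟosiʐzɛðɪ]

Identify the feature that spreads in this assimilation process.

Comparing underlying and surface forms, /d/ → [z] is the alternation; the neighbouring /ʒ/ is constant.
The change stop → fricative matches the manner of the preceding /ʒ/, identifying this as manner assimilation.
The same holds elsewhere in the data: /d/ → [z] after /ʐ/ (stop → fricative, matching a fricative) — only manner changes, and always toward the preceding segment.

manner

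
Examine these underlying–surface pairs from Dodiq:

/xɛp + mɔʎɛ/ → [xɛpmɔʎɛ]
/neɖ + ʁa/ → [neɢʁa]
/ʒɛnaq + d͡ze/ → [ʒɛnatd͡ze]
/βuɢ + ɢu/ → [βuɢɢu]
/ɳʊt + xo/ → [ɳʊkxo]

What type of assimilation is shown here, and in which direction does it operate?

regressive place assimilation

The segment that alternates is /ɖ/, which surfaces as [ɢ] when adjacent to /ʁ/.
/ɖ/ is retroflex while /ʁ/ is uvular; the output [ɢ] is uvular, matching the trigger — so the feature that spreads is place.
Manner and voice are unchanged, so the assimilation is partial, not total.
The same holds elsewhere in the data: /q/ → [t] before /d͡z/ (uvular → alveolar, matching alveolar); /t/ → [k] before /x/ (alveolar → velar, matching velar) — only place changes, and always toward the following segment.
Nothing changes in [xɛpmɔʎɛ], [βuɢɢu]: there the adjacent consonants already agree in place (/p/ and /m/ are both bilabial; /ɢ/ and /ɢ/ are both uvular), so these forms are consistent with the same rule.
The trigger is the following segment, so the direction is regressive (anticipatory).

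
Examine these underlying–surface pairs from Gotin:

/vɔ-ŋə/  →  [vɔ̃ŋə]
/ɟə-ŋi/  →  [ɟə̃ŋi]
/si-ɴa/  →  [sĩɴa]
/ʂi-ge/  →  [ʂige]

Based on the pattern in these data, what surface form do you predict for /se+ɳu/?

The data show regressive nasality assimilation (vowel nasalisation): /ɔ/ → [ɔ̃] before /ŋ/; /ə/ → [ə̃] before /ŋ/; /i/ → [ĩ] before /ɴ/ — a vowel is nasalised by an immediately following nasal consonant.
No change occurs in [ʂige] because the vowel at the boundary is adjacent to an oral consonant, not a nasal (/i/ next to /g/).
/e/ sits next to the nasal /ɳ/ and is therefore nasalised to [ẽ].

[sẽɳu]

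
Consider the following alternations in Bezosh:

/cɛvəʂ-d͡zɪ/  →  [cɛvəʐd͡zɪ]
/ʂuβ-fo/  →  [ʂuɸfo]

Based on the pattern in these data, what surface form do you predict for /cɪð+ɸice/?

The data show regressive voicing assimilation: /ʂ/ → [ʐ] before /d͡z/; /β/ → [ɸ] before /f/. In each pair only voicing changes, matching the following consonant, while place and manner stay constant.
/ð/ is a voiced dental fricative. The following trigger /ɸ/ is voiceless, so /ð/ must become voiceless as well.
Changing only its voicing to voiceless gives [θ] — the voiceless dental fricative.

[cɪθɸice]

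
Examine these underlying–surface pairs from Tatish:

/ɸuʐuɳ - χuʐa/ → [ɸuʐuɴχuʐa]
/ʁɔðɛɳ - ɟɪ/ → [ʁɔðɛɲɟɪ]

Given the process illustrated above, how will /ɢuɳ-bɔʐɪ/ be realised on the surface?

The data show regressive place assimilation: /ɳ/ → [ɴ] before /χ/; /ɳ/ → [ɲ] before /ɟ/. In each pair only place changes, matching the following consonant, while manner and voice stay constant.
The rule targets /ɳ/ (voiced retroflex nasal), which sits before the trigger /b/ (bilabial).
The voiced bilabial nasal is [m], so /ɳ/ → [m].

[ɢumbɔʐɪ]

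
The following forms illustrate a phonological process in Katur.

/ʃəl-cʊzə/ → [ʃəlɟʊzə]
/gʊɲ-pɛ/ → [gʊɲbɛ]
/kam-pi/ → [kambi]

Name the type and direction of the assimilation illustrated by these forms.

progressive voicing assimilation

Underlying /c/ is realised as [ɟ] next to /l/; /l/ itself does not change.
/c/ is voiceless while /l/ is voiced; the output [ɟ] is voiced, matching the trigger — so the feature that spreads is voicing.
Place and manner are unchanged, so the assimilation is partial, not total.
The other alternating forms pattern the same way: /p/ → [b] after /ɲ/ (voiceless → voiced, matching voiced); /p/ → [b] after /m/ (voiceless → voiced, matching voiced) — only voicing changes, and always toward the preceding segment.
Since the segment that changes follows the conditioning segment, the assimilation is progressive.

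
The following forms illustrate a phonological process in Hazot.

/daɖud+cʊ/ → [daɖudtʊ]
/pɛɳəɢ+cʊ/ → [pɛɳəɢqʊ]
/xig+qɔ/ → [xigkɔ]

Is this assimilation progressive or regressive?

progressive

Underlying /c/ is realised as [t] next to /d/; /d/ itself does not change.
The change palatal → alveolar matches the place of the preceding /d/, identifying this as place assimilation.
The same holds elsewhere in the data: /c/ → [q] after /ɢ/ (palatal → uvular, matching uvular); /q/ → [k] after /g/ (uvular → velar, matching velar) — only place changes, and always toward the preceding segment.
The trigger is the preceding segment, so the direction is progressive (perseverative).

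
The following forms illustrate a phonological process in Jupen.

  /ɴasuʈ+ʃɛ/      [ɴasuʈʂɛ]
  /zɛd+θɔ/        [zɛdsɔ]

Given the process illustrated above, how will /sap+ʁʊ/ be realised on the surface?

[sapβʊ]

The data show progressive place assimilation: /ʃ/ → [ʂ] after /ʈ/; /θ/ → [s] after /d/. In each pair only place changes, matching the preceding consonant, while manner and voice stay constant.
The rule targets /ʁ/ (voiced uvular fricative), which sits after the trigger /p/ (bilabial).
Changing only its place to bilabial gives [β] — the voiced bilabial fricative.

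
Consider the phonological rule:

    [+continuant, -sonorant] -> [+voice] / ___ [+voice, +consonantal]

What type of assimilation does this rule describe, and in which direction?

The structural change is [+voice], and the conditioning segment [+voice, +consonantal] (a voiced consonant) is itself voiced, so the target comes to share the voicing of its neighbour — voicing assimilation.
The conditioning segment sits to the right of the focus bar, meaning the trigger follows the segment that changes — regressive assimilation.

regressive voicing assimilation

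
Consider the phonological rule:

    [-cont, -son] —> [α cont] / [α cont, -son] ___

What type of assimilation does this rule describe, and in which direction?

The shared variable α links the value of [cont] on the target to that of the neighbouring obstruent. [cont] distinguishes stops from fricatives — a manner-of-articulation feature — so this is manner assimilation.
The conditioning segment sits to the left of the focus bar, meaning the trigger precedes the segment that changes — progressive assimilation.

progressive manner assimilation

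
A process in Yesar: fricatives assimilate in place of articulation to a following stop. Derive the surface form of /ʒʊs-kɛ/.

[ʒʊxkɛ]

The rule targets /s/ (voiceless alveolar fricative), which sits before the trigger /k/ (velar).
A voiceless velar fricative is [x], so the surface segment is [x].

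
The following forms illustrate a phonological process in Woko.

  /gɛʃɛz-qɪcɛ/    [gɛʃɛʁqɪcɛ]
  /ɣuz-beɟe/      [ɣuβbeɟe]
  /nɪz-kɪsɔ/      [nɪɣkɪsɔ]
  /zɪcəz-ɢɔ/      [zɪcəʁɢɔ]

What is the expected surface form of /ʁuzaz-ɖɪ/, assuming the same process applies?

The data show regressive place assimilation: /z/ → [ʁ] before /q/; /z/ → [β] before /b/; /z/ → [ɣ] before /k/; /z/ → [ʁ] before /ɢ/. In each pair only place changes, matching the following consonant, while manner and voice stay constant.
The rule targets /z/ (voiced alveolar fricative), which sits before the trigger /ɖ/ (retroflex).
A voiced retroflex fricative is [ʐ], so the surface segment is [ʐ].

[ʁuzaʐɖɪ]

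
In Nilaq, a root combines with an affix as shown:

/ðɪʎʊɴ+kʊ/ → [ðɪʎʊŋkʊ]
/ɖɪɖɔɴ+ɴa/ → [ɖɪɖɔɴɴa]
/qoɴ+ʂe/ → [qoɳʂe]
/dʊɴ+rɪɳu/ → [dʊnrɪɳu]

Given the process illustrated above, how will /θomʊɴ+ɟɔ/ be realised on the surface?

[θomʊɲɟɔ]

The data show regressive place assimilation: /ɴ/ → [ŋ] before /k/; /ɴ/ → [ɳ] before /ʂ/; /ɴ/ → [n] before /r/. In each pair only place changes, matching the following consonant, while manner and voice stay constant.
Nothing changes in [ɖɪɖɔɴɴa]: there the adjacent consonants already agree in place (/ɴ/ and /ɴ/ are both uvular), so this form is consistent with the same rule.
The rule targets /ɴ/ (voiced uvular nasal), which sits before the trigger /ɟ/ (palatal).
The voiced palatal nasal is [ɲ], so /ɴ/ → [ɲ].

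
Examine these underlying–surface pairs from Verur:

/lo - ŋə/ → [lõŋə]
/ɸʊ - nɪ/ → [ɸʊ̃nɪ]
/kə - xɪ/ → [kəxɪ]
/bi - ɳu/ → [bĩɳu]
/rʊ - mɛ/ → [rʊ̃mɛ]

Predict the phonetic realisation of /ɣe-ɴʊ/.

[ɣẽɴʊ]

The data show regressive nasality assimilation (vowel nasalisation): /o/ → [õ] before /ŋ/; /ʊ/ → [ʊ̃] before /n/; /i/ → [ĩ] before /ɳ/; /ʊ/ → [ʊ̃] before /m/ — a vowel is nasalised by an immediately following nasal consonant.
No change occurs in [kəxɪ] because the vowel at the boundary is adjacent to an oral consonant, not a nasal (/ə/ next to /x/).
/e/ sits next to the nasal /ɴ/ and is therefore nasalised to [ẽ].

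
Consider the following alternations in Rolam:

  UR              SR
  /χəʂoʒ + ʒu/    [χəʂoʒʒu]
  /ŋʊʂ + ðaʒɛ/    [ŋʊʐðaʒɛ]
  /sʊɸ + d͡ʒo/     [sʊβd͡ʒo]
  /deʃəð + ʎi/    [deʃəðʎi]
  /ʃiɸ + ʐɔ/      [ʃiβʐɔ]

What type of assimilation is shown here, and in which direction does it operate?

regressive voicing assimilation

Comparing underlying and surface forms, /ʂ/ → [ʐ] is the alternation; the neighbouring /ð/ is constant.
The change voiceless → voiced matches the voicing of the following /ð/, identifying this as voicing assimilation.
Place and manner are unchanged, so the assimilation is partial, not total.
The same holds elsewhere in the data: /ɸ/ → [β] before /d͡ʒ/ (voiceless → voiced, matching voiced); /ɸ/ → [β] before /ʐ/ (voiceless → voiced, matching voiced) — only voicing changes, and always toward the following segment.
Nothing changes in [χəʂoʒʒu], [deʃəðʎi]: there the adjacent consonants already agree in voicing (/ʒ/ and /ʒ/ are both voiced; /ð/ and /ʎ/ are both voiced), so these forms are consistent with the same rule.
Since the segment that changes precedes the conditioning segment, the assimilation is regressive.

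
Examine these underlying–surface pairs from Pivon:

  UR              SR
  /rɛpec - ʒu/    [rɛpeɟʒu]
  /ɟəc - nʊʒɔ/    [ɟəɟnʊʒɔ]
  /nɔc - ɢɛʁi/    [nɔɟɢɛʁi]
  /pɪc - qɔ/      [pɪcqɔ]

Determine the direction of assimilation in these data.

regressive

The segment that alternates is /c/, which surfaces as [ɟ] when adjacent to /ʒ/.
The change voiceless → voiced matches the voicing of the following /ʒ/, identifying this as voicing assimilation.
The same holds elsewhere in the data: /c/ → [ɟ] before /n/ (voiceless → voiced, matching voiced); /c/ → [ɟ] before /ɢ/ (voiceless → voiced, matching voiced) — only voicing changes, and always toward the following segment.
Nothing changes in [pɪcqɔ]: there the adjacent consonants already agree in voicing (/c/ and /q/ are both voiceless), so this form is consistent with the same rule.
Since the segment that changes precedes the conditioning segment, the assimilation is regressive.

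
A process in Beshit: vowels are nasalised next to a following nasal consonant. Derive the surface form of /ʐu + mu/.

[ʐũmu]

/u/ sits next to the nasal /m/ and is therefore nasalised to [ũ].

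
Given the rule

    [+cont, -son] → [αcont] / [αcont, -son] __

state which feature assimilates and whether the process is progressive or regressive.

The rule copies [cont] (continuancy) from the environment onto the target fricatives; since [±cont] encodes the stop/fricative manner contrast, the assimilating dimension is manner.
Since the environment is written before the underscore, the trigger precedes the target; the direction is progressive.

progressive manner assimilation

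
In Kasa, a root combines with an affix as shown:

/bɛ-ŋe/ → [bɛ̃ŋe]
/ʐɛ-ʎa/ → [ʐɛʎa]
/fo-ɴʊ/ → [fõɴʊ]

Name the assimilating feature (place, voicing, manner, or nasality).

The vowel /ɛ/ surfaces as nasalised [ɛ̃] next to the following nasal /ŋ/ — it has acquired the [+nasal] feature of its neighbour.
Likewise in the remaining data: /o/ → [õ] before /ɴ/ — each time a vowel is nasalised next to a following nasal.
No change occurs in [ʐɛʎa] because the vowel at the boundary is adjacent to an oral consonant, not a nasal (/ɛ/ next to /ʎ/).

nasality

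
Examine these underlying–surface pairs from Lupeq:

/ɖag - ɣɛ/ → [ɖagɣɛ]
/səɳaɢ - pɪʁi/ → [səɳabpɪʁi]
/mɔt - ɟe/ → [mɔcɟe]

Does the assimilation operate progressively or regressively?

Underlying /ɢ/ is realised as [b] next to /p/; /p/ itself does not change.
The change uvular → bilabial matches the place of the following /p/, identifying this as place assimilation.
The same holds elsewhere in the data: /t/ → [c] before /ɟ/ (alveolar → palatal, matching palatal) — only place changes, and always toward the following segment.
No alternation appears in [ɖagɣɛ]: there the adjacent consonants already agree in place (/g/ and /ɣ/ are both velar), so this form is consistent with the same rule.
Since the segment that changes precedes the conditioning segment, the assimilation is regressive.

regressive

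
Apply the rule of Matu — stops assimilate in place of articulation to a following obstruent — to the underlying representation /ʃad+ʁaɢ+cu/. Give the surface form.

The rule targets /d/ (voiced alveolar stop), which sits before the trigger /ʁ/ (uvular).
The voiced uvular stop is [ɢ], so /d/ → [ɢ].
At the second juncture, /ɢ/ likewise becomes [ɟ] adjacent to /c/.

[ʃaɢʁaɟcu]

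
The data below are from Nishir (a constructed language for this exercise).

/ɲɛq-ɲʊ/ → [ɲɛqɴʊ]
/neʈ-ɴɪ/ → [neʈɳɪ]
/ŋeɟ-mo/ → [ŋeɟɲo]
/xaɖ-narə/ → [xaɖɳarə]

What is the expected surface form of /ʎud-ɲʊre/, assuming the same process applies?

The data show progressive place assimilation: /ɲ/ → [ɴ] after /q/; /ɴ/ → [ɳ] after /ʈ/; /m/ → [ɲ] after /ɟ/; /n/ → [ɳ] after /ɖ/. In each pair only place changes, matching the preceding consonant, while manner and voice stay constant.
/ɲ/ is a voiced palatal nasal. The preceding trigger /d/ is alveolar, so /ɲ/ must become alveolar as well.
Changing only its place to alveolar gives [n] — the voiced alveolar nasal.

[ʎudnʊre]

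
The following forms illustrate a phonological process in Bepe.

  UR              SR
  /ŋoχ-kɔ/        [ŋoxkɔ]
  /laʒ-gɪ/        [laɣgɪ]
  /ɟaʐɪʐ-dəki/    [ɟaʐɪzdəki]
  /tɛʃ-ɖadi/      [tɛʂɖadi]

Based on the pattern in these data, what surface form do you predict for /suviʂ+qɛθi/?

The data show regressive place assimilation: /χ/ → [x] before /k/; /ʒ/ → [ɣ] before /g/; /ʐ/ → [z] before /d/; /ʃ/ → [ʂ] before /ɖ/. In each pair only place changes, matching the following consonant, while manner and voice stay constant.
/ʂ/ is a voiceless retroflex fricative. The following trigger /q/ is uvular, so /ʂ/ must become uvular as well.
The voiceless uvular fricative is [χ], so /ʂ/ → [χ].

[suviχqɛθi]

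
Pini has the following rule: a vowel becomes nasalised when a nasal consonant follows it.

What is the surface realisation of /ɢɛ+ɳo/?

[ɢɛ̃ɳo]

The vowel /ɛ/ is adjacent to the following nasal /ɳ/, so it acquires [+nasal] and surfaces as [ɛ̃].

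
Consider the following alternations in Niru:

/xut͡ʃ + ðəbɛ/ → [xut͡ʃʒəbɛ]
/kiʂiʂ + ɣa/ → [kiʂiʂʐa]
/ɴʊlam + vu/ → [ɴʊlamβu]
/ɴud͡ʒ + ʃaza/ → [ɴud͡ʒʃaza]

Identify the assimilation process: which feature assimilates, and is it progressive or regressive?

progressive place assimilation

Comparing underlying and surface forms, /ð/ → [ʒ] is the alternation; the neighbouring /t͡ʃ/ is constant.
The change dental → postalveolar matches the place of the preceding /t͡ʃ/, identifying this as place assimilation.
Manner and voice are unchanged, so the assimilation is partial, not total.
The same holds elsewhere in the data: /ɣ/ → [ʐ] after /ʂ/ (velar → retroflex, matching retroflex); /v/ → [β] after /m/ (labiodental → bilabial, matching bilabial) — only place changes, and always toward the preceding segment.
Nothing changes in [ɴud͡ʒʃaza]: there the adjacent consonants already agree in place (/ʃ/ and /d͡ʒ/ are both postalveolar), so this form is consistent with the same rule.
Since the segment that changes follows the conditioning segment, the assimilation is progressive.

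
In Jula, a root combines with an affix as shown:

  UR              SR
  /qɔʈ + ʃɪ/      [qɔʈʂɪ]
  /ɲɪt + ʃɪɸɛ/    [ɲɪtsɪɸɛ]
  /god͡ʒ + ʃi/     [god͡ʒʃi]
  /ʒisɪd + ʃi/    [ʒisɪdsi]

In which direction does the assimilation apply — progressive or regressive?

The segment that alternates is /ʃ/, which surfaces as [ʂ] when adjacent to /ʈ/.
/ʃ/ is postalveolar while /ʈ/ is retroflex; the output [ʂ] is retroflex, matching the trigger — so the feature that spreads is place.
Checking the remaining alternations: /ʃ/ → [s] after /t/ (postalveolar → alveolar, matching alveolar); /ʃ/ → [s] after /d/ (postalveolar → alveolar, matching alveolar) — only place changes, and always toward the preceding segment.
Nothing changes in [god͡ʒʃi]: there the adjacent consonants already agree in place (/ʃ/ and /d͡ʒ/ are both postalveolar), so this form is consistent with the same rule.
Since the segment that changes follows the conditioning segment, the assimilation is progressive.

progressive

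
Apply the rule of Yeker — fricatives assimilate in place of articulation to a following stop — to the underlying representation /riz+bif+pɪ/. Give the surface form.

/z/ is a voiced alveolar fricative. The following trigger /b/ is bilabial, so /z/ must become bilabial as well.
The voiced bilabial fricative is [β], so /z/ → [β].
The same rule applies at the second boundary: /f/ → [ɸ] next to /p/.

[riβbiɸpɪ]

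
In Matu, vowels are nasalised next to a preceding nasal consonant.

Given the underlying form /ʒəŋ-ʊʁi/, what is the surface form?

/ʊ/ sits next to the nasal /ŋ/ and is therefore nasalised to [ʊ̃].

[ʒəŋʊ̃ʁi]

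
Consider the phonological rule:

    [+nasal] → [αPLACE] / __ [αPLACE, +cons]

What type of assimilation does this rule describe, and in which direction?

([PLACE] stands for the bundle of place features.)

regressive place assimilation

The shared variable α links the value of the place features (abbreviated [PLACE]) on the target to the same value on the neighbouring segment, so place is the feature that assimilates.
The conditioning segment sits to the right of the focus bar, meaning the trigger follows the segment that changes — regressive assimilation.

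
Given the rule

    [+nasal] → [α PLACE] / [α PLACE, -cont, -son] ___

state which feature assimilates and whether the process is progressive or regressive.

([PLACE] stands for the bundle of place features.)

progressive place assimilation

The shared variable α links the value of the place features (abbreviated [PLACE]) on the target to the same value on the neighbouring segment, so place is the feature that assimilates.
Since the environment is written before the underscore, the trigger precedes the target; the direction is progressive.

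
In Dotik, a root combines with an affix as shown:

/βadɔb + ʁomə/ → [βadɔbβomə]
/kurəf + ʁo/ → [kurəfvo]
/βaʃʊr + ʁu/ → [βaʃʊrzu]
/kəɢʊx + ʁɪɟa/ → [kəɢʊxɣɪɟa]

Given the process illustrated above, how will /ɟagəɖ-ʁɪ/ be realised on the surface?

[ɟagəɖʐɪ]

The data show progressive place assimilation: /ʁ/ → [β] after /b/; /ʁ/ → [v] after /f/; /ʁ/ → [z] after /r/; /ʁ/ → [ɣ] after /x/. In each pair only place changes, matching the preceding consonant, while manner and voice stay constant.
/ʁ/ is a voiced uvular fricative. The preceding trigger /ɖ/ is retroflex, so /ʁ/ must become retroflex as well.
A voiced retroflex fricative is [ʐ], so the surface segment is [ʐ].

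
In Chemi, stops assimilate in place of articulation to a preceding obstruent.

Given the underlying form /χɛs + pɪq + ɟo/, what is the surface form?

[χɛstɪqɢo]

The rule targets /p/ (voiceless bilabial stop), which sits after the trigger /s/ (alveolar).
A voiceless alveolar stop is [t], so the surface segment is [t].
At the second juncture, /ɟ/ likewise becomes [ɢ] adjacent to /q/.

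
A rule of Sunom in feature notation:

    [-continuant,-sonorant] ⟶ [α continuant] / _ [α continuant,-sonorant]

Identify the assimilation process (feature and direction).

The shared variable α links the value of [continuant] on the target to that of the neighbouring obstruent. [continuant] distinguishes stops from fricatives — a manner-of-articulation feature — so this is manner assimilation.
Since the environment is written after the underscore, the trigger follows the target; the direction is regressive.

regressive manner assimilation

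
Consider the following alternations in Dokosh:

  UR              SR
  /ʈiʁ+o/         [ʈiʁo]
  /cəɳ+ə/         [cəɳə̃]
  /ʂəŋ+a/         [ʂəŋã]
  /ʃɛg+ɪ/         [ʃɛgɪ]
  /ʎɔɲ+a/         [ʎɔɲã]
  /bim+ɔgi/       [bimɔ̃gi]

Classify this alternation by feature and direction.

progressive nasality assimilation (vowel nasalisation)

The vowel /ə/ surfaces as nasalised [ə̃] next to the preceding nasal /ɳ/ — it has acquired the [+nasal] feature of its neighbour.
Likewise in the remaining data: /a/ → [ã] after /ŋ/; /a/ → [ã] after /ɲ/; /ɔ/ → [ɔ̃] after /m/ — each time a vowel is nasalised next to a preceding nasal.
No change occurs in [ʈiʁo], [ʃɛgɪ] because the vowel at the boundary is adjacent to an oral consonant, not a nasal (/o/ next to /ʁ/; /ɪ/ next to /g/).
Because the conditioning nasal is to the left of the vowel that changes, the process is progressive (perseverative).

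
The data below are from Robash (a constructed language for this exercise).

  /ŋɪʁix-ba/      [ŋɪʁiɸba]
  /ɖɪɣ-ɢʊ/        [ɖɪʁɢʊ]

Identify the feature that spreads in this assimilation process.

place

Comparing underlying and surface forms, /x/ → [ɸ] is the alternation; the neighbouring /b/ is constant.
The change velar → bilabial matches the place of the following /b/, identifying this as place assimilation.
The same holds elsewhere in the data: /ɣ/ → [ʁ] before /ɢ/ (velar → uvular, matching uvular) — only place changes, and always toward the following segment.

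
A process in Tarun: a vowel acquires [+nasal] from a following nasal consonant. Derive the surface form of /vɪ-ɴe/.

The vowel /ɪ/ is adjacent to the following nasal /ɴ/, so it acquires [+nasal] and surfaces as [ɪ̃].

[vɪ̃ɴe]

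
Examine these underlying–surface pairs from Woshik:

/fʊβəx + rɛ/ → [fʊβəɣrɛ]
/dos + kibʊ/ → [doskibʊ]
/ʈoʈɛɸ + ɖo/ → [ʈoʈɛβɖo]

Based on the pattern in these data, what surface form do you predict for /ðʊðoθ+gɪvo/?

The data show regressive voicing assimilation: /x/ → [ɣ] before /r/; /ɸ/ → [β] before /ɖ/. In each pair only voicing changes, matching the following consonant, while place and manner stay constant.
Nothing changes in [doskibʊ]: there the adjacent consonants already agree in voicing (/s/ and /k/ are both voiceless), so this form is consistent with the same rule.
/θ/ is a voiceless dental fricative. The following trigger /g/ is voiced, so /θ/ must become voiced as well.
Changing only its voicing to voiced gives [ð] — the voiced dental fricative.

[ðʊðoðgɪvo]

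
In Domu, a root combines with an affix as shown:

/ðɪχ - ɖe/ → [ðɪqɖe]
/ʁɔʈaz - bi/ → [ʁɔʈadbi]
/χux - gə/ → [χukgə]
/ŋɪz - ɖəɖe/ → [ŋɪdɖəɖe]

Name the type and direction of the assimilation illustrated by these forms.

regressive manner assimilation

The segment that alternates is /χ/, which surfaces as [q] when adjacent to /ɖ/.
/χ/ is a fricative while /ɖ/ is a stop; the output [q] is a stop, matching the trigger — so the feature that spreads is manner.
Place and voice are unchanged, so the assimilation is partial, not total.
The other alternating forms pattern the same way: /z/ → [d] before /b/ (fricative → stop, matching a stop); /x/ → [k] before /g/ (fricative → stop, matching a stop); /z/ → [d] before /ɖ/ (fricative → stop, matching a stop) — only manner changes, and always toward the following segment.
Since the segment that changes precedes the conditioning segment, the assimilation is regressive.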